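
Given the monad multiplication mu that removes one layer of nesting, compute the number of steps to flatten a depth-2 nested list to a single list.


Each application of mu: T^2 -> T removes one layer of nesting.
Starting at depth 2 (i.e., T^2(X)), we need to reach T(X).
Number of mu applications = 2 - 1 = 1

1


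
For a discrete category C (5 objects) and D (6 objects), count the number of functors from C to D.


A functor from a discrete category C to D is determined by
where each object maps. Each of the 5 objects of C can map
to any of the 6 objects of D independently.
Number of functors = 6^5 = 7776

7776


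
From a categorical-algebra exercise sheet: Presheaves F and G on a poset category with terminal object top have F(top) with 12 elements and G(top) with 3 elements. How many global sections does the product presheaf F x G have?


Global sections of a presheaf on a poset with terminal top satisfy
Gamma(H) ~ H(top). Presheaves admit pointwise products, so
(F x G)(top) = F(top) x G(top) (Cartesian product).
|Gamma(F x G)| = |F(top)| * |G(top)| = 12 * 3 = 36.

36


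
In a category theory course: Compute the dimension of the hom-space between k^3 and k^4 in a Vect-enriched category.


In Vect-enriched categories, Hom(k^n, k^m) is the space of m x n matrices.
dim(Hom(k^3, k^4)) = 4 * 3 = 12

12


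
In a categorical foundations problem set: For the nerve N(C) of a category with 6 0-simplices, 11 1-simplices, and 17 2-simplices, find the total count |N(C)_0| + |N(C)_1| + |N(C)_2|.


The 2-skeleton of the nerve N(C) consists of simplices in dimensions 0, 1, 2:
  |N(C)_0| = 6 (objects)
  |N(C)_1| = 11 (morphisms)
  |N(C)_2| = 17 (composable pairs)
Total = 6 + 11 + 17 = 34

34


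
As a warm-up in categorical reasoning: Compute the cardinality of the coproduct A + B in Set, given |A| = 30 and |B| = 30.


In Set, the coproduct A + B is the disjoint union.
|A + B| = |A| + |B| = 30 + 30 = 60

60


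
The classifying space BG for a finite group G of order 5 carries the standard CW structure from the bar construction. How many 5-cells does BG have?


In the bar-construction CW model of BG, the n-cells are indexed by
n-tuples [g_1|...|g_n] of non-identity elements of G (degenerate
simplices with some g_i = e do not contribute cells), so there are
(|G| - 1)^n n-cells.
For dim = 5 with |G| = 5:
cells = (5 - 1)^5 = 4^5 = 1024

1024


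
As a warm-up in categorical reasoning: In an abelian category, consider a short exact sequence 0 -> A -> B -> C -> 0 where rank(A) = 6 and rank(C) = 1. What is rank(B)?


For a short exact sequence 0 -> A -> B -> C -> 0,
rank is additive: rank(B) = rank(A) + rank(C).
rank(B) = 6 + 1 = 7

7


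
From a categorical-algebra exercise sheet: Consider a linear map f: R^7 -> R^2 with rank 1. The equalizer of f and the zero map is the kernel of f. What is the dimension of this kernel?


The equalizer of f and the zero map is ker(f).
By the rank-nullity theorem: dim(ker(f)) = dim(domain) - rank(f).
dim(ker(f)) = 7 - 1 = 6

6


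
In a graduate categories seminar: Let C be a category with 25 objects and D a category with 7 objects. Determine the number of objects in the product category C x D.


The product category C x D has objects that are pairs (c, d).
Number of pairs = |Ob(C)| * |Ob(D)| = 25 * 7 = 175

175


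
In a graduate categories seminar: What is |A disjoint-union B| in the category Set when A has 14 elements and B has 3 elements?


In Set, the coproduct A + B is the disjoint union.
|A + B| = |A| + |B| = 14 + 3 = 17

17


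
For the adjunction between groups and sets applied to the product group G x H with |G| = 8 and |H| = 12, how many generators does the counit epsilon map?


The counit epsilon_K: F(U(K)) -> K of the Free-Forgetful adjunction
maps |K| generators of F(U(K)) into K. For K = G x H (the product group),
|G x H| = |G| * |H|.
Total generators mapped = 8 * 12 = 96.

96


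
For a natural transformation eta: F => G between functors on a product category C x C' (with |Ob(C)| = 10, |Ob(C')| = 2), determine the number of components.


A natural transformation eta: F => G assigns one component morphism per
object of the domain category.
The domain is the product category C x C', so
|Ob(C x C')| = |Ob(C)| * |Ob(C')| = 10 * 2 = 20.
Therefore eta has 20 component morphisms.

20


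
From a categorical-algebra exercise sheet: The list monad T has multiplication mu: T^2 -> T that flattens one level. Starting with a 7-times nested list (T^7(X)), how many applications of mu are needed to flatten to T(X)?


Each application of mu: T^2 -> T removes one layer of nesting.
Starting at depth 7 (i.e., T^7(X)), we need to reach T(X).
Number of mu applications = 7 - 1 = 6

6


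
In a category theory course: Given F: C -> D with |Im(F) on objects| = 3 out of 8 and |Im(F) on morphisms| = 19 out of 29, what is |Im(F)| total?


The image of F consists of distinct objects and distinct morphisms.
|Im(F)| on objects = 3
|Im(F)| on morphisms = 19
Total image cardinality = 3 + 19 = 22

22


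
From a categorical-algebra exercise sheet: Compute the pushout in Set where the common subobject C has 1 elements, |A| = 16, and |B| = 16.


The pushout A +_C B identifies the images of C in A and B.
|A +_C B| = |A| + |B| - |C| (for injections).
= 16 + 16 - 1 = 31

31


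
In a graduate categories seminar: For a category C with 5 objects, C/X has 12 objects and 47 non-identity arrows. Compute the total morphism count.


In the slice category C/X, objects are morphisms to X.
Identity morphisms: 12 (one per object of C/X).
Non-identity morphisms: 47.
Total = 12 + 47 = 59

59


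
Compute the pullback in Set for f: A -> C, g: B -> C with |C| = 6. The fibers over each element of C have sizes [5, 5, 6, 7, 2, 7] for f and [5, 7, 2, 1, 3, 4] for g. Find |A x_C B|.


The pullback A x_C B consists of pairs (a, b) with f(a) = g(b).
For each element c in C, the fiber product has |f^-1(c)| * |g^-1(c)| elements.
Summing over C: 5 * 5 + 5 * 7 + 6 * 2 + 7 * 1 + 2 * 3 + 7 * 4
= 25 + 35 + 12 + 7 + 6 + 28 = 113

113


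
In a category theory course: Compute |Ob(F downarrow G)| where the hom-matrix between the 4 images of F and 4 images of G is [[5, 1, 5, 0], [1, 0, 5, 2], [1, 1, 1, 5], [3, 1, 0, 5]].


Objects of (F downarrow G) are triples (a, b, h: F(a)->G(b)).
The count equals the sum of all entries in the hom-matrix.
sum(row 0) = 11
sum(row 1) = 8
sum(row 2) = 8
sum(row 3) = 9
Grand total = 36

36


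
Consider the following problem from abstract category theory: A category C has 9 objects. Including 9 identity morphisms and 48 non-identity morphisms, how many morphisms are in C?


Each object has an identity morphism, giving 9 identities.
Adding the 48 non-identity morphisms:
Total = 9 + 48 = 57

57


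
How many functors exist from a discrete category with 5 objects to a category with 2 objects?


A functor from a discrete category C to D is determined by
where each object maps. Each of the 5 objects of C can map
to any of the 2 objects of D independently.
Number of functors = 2^5 = 32

32


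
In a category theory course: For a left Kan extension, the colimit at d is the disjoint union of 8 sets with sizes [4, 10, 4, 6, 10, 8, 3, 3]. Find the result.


Pointwise, the left Kan extension (Lan_F H)(d) is the colimit, indexed
by the comma category (F downarrow d), of H composed with the
projection (F downarrow d) -> C. Here that colimit is given
as a coproduct (disjoint union) of sets, so its cardinality is the
sum of the sizes of the summands.
Coproduct of sets with sizes: 4 + 10 + 4 + 6 + 10 + 8 + 3 + 3
= 48

48


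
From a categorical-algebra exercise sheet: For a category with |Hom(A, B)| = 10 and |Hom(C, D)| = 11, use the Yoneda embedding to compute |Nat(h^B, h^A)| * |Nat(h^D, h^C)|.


By the Yoneda lemma, Nat(h^B, h^A) is isomorphic to Hom(A, B),
so |Nat(h^B, h^A)| = |Hom(A, B)| and |Nat(h^D, h^C)| = |Hom(C, D)|.
|Hom(A, B)| = 10, |Hom(C, D)| = 11.
|Nat(h^B, h^A) x Nat(h^D, h^C)| = 10 * 11 = 110

110


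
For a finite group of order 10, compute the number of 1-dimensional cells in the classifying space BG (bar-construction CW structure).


In the bar-construction CW model of BG, the n-cells are indexed by
n-tuples [g_1|...|g_n] of non-identity elements of G (degenerate
simplices with some g_i = e do not contribute cells), so there are
(|G| - 1)^n n-cells.
For dim = 1 with |G| = 10:
cells = (10 - 1)^1 = 9^1 = 9

9


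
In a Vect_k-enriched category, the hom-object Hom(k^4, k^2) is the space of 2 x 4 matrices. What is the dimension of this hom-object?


In Vect-enriched categories, Hom(k^n, k^m) is the space of m x n matrices.
dim(Hom(k^4, k^2)) = 2 * 4 = 8

8


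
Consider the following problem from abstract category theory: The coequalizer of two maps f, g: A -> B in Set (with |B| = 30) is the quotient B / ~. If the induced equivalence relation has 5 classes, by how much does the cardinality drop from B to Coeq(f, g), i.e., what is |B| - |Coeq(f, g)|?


The coequalizer Coeq(f, g) = B / ~ has one element per equivalence class.
|B| = 30, |Coeq(f, g)| = 5.
|B| - |Coeq(f, g)| = 30 - 5 = 25.

25


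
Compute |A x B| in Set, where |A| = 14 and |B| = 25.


In Set, the product A x B is the Cartesian product.
By the universal property, |A x B| = |A| * |B|.
|A x B| = 14 * 25 = 350

350


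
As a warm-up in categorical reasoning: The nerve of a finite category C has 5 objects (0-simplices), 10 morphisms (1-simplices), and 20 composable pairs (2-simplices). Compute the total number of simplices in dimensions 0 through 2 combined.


The 2-skeleton of the nerve N(C) consists of simplices in dimensions 0, 1, 2:
  |N(C)_0| = 5 (objects)
  |N(C)_1| = 10 (morphisms)
  |N(C)_2| = 20 (composable pairs)
Total = 5 + 10 + 20 = 35

35


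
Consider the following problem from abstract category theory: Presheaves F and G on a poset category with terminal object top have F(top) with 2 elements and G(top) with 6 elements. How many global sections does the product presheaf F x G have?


Global sections of a presheaf on a poset with terminal top satisfy
Gamma(H) ~ H(top). Presheaves admit pointwise products, so
(F x G)(top) = F(top) x G(top) (Cartesian product).
|Gamma(F x G)| = |F(top)| * |G(top)| = 2 * 6 = 12.

12


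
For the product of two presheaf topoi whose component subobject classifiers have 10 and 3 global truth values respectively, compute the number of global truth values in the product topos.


In a product of presheaf topoi E_1 x E_2, the subobject classifier
is Omega = Omega_1 x Omega_2 (componentwise), so
|Omega(top)| = |Omega_1(top_1)| * |Omega_2(top_2)|.
= 10 * 3 = 30.

30


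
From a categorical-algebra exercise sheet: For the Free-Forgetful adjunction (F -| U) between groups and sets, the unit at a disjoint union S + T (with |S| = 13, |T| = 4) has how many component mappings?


The unit eta_X: X -> U(F(X)) of the Free-Forgetful adjunction
maps each element of X to a generator of F(X). For X = S + T (disjoint
union in Set), |S + T| = |S| + |T|.
Total mappings = 13 + 4 = 17.

17


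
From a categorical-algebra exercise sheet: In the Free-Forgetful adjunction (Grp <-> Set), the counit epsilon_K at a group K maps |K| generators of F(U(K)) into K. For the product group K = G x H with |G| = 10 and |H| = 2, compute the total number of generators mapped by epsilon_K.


The counit epsilon_K: F(U(K)) -> K of the Free-Forgetful adjunction
maps |K| generators of F(U(K)) into K. For K = G x H (the product group),
|G x H| = |G| * |H|.
Total generators mapped = 10 * 2 = 20.

20


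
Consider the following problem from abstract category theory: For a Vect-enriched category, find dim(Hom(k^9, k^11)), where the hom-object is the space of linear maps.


In Vect-enriched categories, Hom(k^n, k^m) is the space of m x n matrices.
dim(Hom(k^9, k^11)) = 11 * 9 = 99

99


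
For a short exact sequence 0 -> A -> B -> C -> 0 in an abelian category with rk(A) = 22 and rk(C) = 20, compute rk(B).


For a short exact sequence 0 -> A -> B -> C -> 0,
rank is additive: rank(B) = rank(A) + rank(C).
rank(B) = 22 + 20 = 42

42


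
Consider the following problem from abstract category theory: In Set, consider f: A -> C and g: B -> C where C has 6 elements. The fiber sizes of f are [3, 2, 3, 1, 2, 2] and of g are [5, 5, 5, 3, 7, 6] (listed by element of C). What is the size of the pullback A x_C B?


The pullback A x_C B consists of pairs (a, b) with f(a) = g(b).
For each element c in C, the fiber product has |f^-1(c)| * |g^-1(c)| elements.
Summing over C: 3 * 5 + 2 * 5 + 3 * 5 + 1 * 3 + 2 * 7 + 2 * 6
= 15 + 10 + 15 + 3 + 14 + 12 = 69

69


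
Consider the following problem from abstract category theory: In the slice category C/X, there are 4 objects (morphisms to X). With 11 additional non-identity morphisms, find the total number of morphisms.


In the slice category C/X, objects are morphisms to X.
Identity morphisms: 4 (one per object of C/X).
Non-identity morphisms: 11.
Total = 4 + 11 = 15

15


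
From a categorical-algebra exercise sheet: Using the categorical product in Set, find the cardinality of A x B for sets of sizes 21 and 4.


In Set, the product A x B is the Cartesian product.
By the universal property, |A x B| = |A| * |B|.
|A x B| = 21 * 4 = 84

84


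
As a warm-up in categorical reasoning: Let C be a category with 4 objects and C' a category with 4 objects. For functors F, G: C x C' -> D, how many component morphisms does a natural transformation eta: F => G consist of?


A natural transformation eta: F => G assigns one component morphism per
object of the domain category.
The domain is the product category C x C', so
|Ob(C x C')| = |Ob(C)| * |Ob(C')| = 4 * 4 = 16.
Therefore eta has 16 component morphisms.

16


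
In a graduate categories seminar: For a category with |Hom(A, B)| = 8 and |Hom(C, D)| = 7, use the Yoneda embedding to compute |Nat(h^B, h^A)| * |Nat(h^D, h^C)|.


By the Yoneda lemma, Nat(h^B, h^A) is isomorphic to Hom(A, B),
so |Nat(h^B, h^A)| = |Hom(A, B)| and |Nat(h^D, h^C)| = |Hom(C, D)|.
|Hom(A, B)| = 8, |Hom(C, D)| = 7.
|Nat(h^B, h^A) x Nat(h^D, h^C)| = 8 * 7 = 56

56


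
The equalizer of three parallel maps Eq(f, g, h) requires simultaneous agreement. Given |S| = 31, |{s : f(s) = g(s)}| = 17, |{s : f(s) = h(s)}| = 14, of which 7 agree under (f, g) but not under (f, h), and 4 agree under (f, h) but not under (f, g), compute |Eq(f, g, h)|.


Eq(f, g, h) is the triple-agreement set: points in S where all three
maps take the same value. Using inclusion-exclusion on the pairwise data:
Pair (f, g) agrees on 17 points; pair (f, h) on 14 points.
Points agreeing under (f, g) but not (f, h) = 7; under (f, h) but not (f, g) = 4.
Triple-agreement = agreement-in-(f, g) minus points that agree under (f, g) but not (f, h):
|Eq(f, g, h)| = 17 - 7 = 10
(cross-check via (f, h): 14 - 4 = 10.)

10


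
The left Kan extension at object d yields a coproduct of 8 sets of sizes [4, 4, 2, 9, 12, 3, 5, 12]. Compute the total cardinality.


Pointwise, the left Kan extension (Lan_F H)(d) is the colimit, indexed
by the comma category (F downarrow d), of H composed with the
projection (F downarrow d) -> C. Here that colimit is given
as a coproduct (disjoint union) of sets, so its cardinality is the
sum of the sizes of the summands.
Coproduct of sets with sizes: 4 + 4 + 2 + 9 + 12 + 3 + 5 + 12
= 51

51


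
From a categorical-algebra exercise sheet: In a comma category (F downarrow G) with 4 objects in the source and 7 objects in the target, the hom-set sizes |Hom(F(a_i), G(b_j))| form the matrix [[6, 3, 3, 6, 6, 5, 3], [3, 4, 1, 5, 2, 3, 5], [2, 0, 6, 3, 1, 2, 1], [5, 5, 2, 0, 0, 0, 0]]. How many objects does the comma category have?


Objects of (F downarrow G) are triples (a, b, h: F(a)->G(b)).
The count equals the sum of all entries in the hom-matrix.
sum(row 0) = 32
sum(row 1) = 23
sum(row 2) = 15
sum(row 3) = 12
Grand total = 82

82


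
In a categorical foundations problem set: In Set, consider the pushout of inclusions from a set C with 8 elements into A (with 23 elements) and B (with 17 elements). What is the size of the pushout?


The pushout A +_C B identifies the images of C in A and B.
|A +_C B| = |A| + |B| - |C| (for injections).
= 23 + 17 - 8 = 32

32


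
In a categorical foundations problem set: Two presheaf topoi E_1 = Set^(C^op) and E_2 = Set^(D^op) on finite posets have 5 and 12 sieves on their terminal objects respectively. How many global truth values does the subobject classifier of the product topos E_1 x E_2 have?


In a product of presheaf topoi E_1 x E_2, the subobject classifier
is Omega = Omega_1 x Omega_2 (componentwise), so
|Omega(top)| = |Omega_1(top_1)| * |Omega_2(top_2)|.
= 5 * 12 = 60.

60


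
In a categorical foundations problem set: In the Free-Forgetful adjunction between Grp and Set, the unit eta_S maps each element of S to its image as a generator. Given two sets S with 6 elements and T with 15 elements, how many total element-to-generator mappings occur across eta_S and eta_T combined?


The unit eta_X: X -> U(F(X)) of the Free-Forgetful adjunction
maps each element of X to a generator of F(X). For X = S + T (disjoint
union in Set), |S + T| = |S| + |T|.
Total mappings = 6 + 15 = 21.

21


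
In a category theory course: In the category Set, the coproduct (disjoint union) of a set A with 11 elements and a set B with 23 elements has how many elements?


In Set, the coproduct A + B is the disjoint union.
|A + B| = |A| + |B| = 11 + 23 = 34

34


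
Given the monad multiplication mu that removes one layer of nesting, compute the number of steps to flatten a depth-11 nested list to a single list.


Each application of mu: T^2 -> T removes one layer of nesting.
Starting at depth 11 (i.e., T^11(X)), we need to reach T(X).
Number of mu applications = 11 - 1 = 10

10


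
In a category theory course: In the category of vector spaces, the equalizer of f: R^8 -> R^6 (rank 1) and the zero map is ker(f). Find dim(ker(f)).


The equalizer of f and the zero map is ker(f).
By the rank-nullity theorem: dim(ker(f)) = dim(domain) - rank(f).
dim(ker(f)) = 8 - 1 = 7

7


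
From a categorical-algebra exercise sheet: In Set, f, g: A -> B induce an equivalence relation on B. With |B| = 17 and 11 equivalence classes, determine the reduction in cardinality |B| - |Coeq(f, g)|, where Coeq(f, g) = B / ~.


The coequalizer Coeq(f, g) = B / ~ has one element per equivalence class.
|B| = 17, |Coeq(f, g)| = 11.
|B| - |Coeq(f, g)| = 17 - 11 = 6.

6


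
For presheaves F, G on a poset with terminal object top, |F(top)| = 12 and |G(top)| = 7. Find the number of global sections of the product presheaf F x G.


Global sections of a presheaf on a poset with terminal top satisfy
Gamma(H) ~ H(top). Presheaves admit pointwise products, so
(F x G)(top) = F(top) x G(top) (Cartesian product).
|Gamma(F x G)| = |F(top)| * |G(top)| = 12 * 7 = 84.

84


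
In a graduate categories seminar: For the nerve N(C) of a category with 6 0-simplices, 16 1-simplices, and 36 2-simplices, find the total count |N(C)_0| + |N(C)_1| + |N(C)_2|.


The 2-skeleton of the nerve N(C) consists of simplices in dimensions 0, 1, 2:
  |N(C)_0| = 6 (objects)
  |N(C)_1| = 16 (morphisms)
  |N(C)_2| = 36 (composable pairs)
Total = 6 + 16 + 36 = 58

58


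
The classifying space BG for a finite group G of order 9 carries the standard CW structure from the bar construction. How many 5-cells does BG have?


In the bar-construction CW model of BG, the n-cells are indexed by
n-tuples [g_1|...|g_n] of non-identity elements of G (degenerate
simplices with some g_i = e do not contribute cells), so there are
(|G| - 1)^n n-cells.
For dim = 5 with |G| = 9:
cells = (9 - 1)^5 = 8^5 = 32768

32768


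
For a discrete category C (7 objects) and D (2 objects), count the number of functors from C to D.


A functor from a discrete category C to D is determined by
where each object maps. Each of the 7 objects of C can map
to any of the 2 objects of D independently.
Number of functors = 2^7 = 128

128


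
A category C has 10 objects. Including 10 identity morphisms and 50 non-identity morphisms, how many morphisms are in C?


Each object has an identity morphism, giving 10 identities.
Adding the 50 non-identity morphisms:
Total = 10 + 50 = 60

60


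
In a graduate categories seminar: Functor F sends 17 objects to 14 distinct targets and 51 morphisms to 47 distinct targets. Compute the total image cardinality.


The image of F consists of distinct objects and distinct morphisms.
|Im(F)| on objects = 14
|Im(F)| on morphisms = 47
Total image cardinality = 14 + 47 = 61

61


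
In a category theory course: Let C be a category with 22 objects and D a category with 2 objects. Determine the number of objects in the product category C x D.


The product category C x D has objects that are pairs (c, d).
Number of pairs = |Ob(C)| * |Ob(D)| = 22 * 2 = 44

44


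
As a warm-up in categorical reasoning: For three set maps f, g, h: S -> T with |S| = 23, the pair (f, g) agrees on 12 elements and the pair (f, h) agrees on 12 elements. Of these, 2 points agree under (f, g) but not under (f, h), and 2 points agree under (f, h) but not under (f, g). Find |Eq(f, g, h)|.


Eq(f, g, h) is the triple-agreement set: points in S where all three
maps take the same value. Using inclusion-exclusion on the pairwise data:
Pair (f, g) agrees on 12 points; pair (f, h) on 12 points.
Points agreeing under (f, g) but not (f, h) = 2; under (f, h) but not (f, g) = 2.
Triple-agreement = agreement-in-(f, g) minus points that agree under (f, g) but not (f, h):
|Eq(f, g, h)| = 12 - 2 = 10
(cross-check via (f, h): 12 - 2 = 10.)

10


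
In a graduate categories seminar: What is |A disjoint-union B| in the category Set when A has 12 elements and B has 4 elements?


In Set, the coproduct A + B is the disjoint union.
|A + B| = |A| + |B| = 12 + 4 = 16

16


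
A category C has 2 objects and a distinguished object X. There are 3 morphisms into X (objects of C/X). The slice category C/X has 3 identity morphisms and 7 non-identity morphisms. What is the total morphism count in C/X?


In the slice category C/X, objects are morphisms to X.
Identity morphisms: 3 (one per object of C/X).
Non-identity morphisms: 7.
Total = 3 + 7 = 10

10


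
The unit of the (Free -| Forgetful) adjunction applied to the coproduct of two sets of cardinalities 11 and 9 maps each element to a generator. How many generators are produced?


The unit eta_X: X -> U(F(X)) of the Free-Forgetful adjunction
maps each element of X to a generator of F(X). For X = S + T (disjoint
union in Set), |S + T| = |S| + |T|.
Total mappings = 11 + 9 = 20.

20


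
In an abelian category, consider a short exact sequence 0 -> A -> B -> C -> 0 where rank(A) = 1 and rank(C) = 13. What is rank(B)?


For a short exact sequence 0 -> A -> B -> C -> 0,
rank is additive: rank(B) = rank(A) + rank(C).
rank(B) = 1 + 13 = 14

14


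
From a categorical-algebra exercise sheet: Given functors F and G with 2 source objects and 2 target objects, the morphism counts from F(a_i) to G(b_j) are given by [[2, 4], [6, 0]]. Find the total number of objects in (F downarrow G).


Objects of (F downarrow G) are triples (a, b, h: F(a)->G(b)).
The count equals the sum of all entries in the hom-matrix.
sum(row 0) = 6
sum(row 1) = 6
Grand total = 12

12


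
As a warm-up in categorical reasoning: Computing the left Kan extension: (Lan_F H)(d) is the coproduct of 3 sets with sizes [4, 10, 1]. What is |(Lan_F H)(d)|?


Pointwise, the left Kan extension (Lan_F H)(d) is the colimit, indexed
by the comma category (F downarrow d), of H composed with the
projection (F downarrow d) -> C. Here that colimit is given
as a coproduct (disjoint union) of sets, so its cardinality is the
sum of the sizes of the summands.
Coproduct of sets with sizes: 4 + 10 + 1
= 15

15


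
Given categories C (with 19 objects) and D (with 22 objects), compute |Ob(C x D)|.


The product category C x D has objects that are pairs (c, d).
Number of pairs = |Ob(C)| * |Ob(D)| = 19 * 22 = 418

418


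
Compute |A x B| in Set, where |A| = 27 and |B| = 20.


In Set, the product A x B is the Cartesian product.
By the universal property, |A x B| = |A| * |B|.
|A x B| = 27 * 20 = 540

540


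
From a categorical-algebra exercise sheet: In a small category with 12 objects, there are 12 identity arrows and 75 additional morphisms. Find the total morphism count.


Each object has an identity morphism, giving 12 identities.
Adding the 75 non-identity morphisms:
Total = 12 + 75 = 87

87


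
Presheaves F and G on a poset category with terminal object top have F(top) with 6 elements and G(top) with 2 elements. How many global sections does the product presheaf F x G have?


Global sections of a presheaf on a poset with terminal top satisfy
Gamma(H) ~ H(top). Presheaves admit pointwise products, so
(F x G)(top) = F(top) x G(top) (Cartesian product).
|Gamma(F x G)| = |F(top)| * |G(top)| = 6 * 2 = 12.

12


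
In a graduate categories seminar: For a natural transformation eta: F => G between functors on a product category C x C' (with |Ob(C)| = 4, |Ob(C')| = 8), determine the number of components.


A natural transformation eta: F => G assigns one component morphism per
object of the domain category.
The domain is the product category C x C', so
|Ob(C x C')| = |Ob(C)| * |Ob(C')| = 4 * 8 = 32.
Therefore eta has 32 component morphisms.

32


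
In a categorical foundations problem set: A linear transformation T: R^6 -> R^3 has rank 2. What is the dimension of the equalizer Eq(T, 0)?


The equalizer of f and the zero map is ker(f).
By the rank-nullity theorem: dim(ker(f)) = dim(domain) - rank(f).
dim(ker(f)) = 6 - 2 = 4

4


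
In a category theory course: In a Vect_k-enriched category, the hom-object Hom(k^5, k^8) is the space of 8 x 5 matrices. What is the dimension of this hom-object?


In Vect-enriched categories, Hom(k^n, k^m) is the space of m x n matrices.
dim(Hom(k^5, k^8)) = 8 * 5 = 40

40


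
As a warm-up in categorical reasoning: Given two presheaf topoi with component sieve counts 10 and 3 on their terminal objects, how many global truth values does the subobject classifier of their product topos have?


In a product of presheaf topoi E_1 x E_2, the subobject classifier
is Omega = Omega_1 x Omega_2 (componentwise), so
|Omega(top)| = |Omega_1(top_1)| * |Omega_2(top_2)|.
= 10 * 3 = 30.

30


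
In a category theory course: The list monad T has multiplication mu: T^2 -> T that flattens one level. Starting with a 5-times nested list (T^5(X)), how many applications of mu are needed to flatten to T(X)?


Each application of mu: T^2 -> T removes one layer of nesting.
Starting at depth 5 (i.e., T^5(X)), we need to reach T(X).
Number of mu applications = 5 - 1 = 4

4


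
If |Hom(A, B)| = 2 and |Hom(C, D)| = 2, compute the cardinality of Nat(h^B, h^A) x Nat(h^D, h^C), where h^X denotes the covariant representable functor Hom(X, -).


By the Yoneda lemma, Nat(h^B, h^A) is isomorphic to Hom(A, B),
so |Nat(h^B, h^A)| = |Hom(A, B)| and |Nat(h^D, h^C)| = |Hom(C, D)|.
|Hom(A, B)| = 2, |Hom(C, D)| = 2.
|Nat(h^B, h^A) x Nat(h^D, h^C)| = 2 * 2 = 4

4


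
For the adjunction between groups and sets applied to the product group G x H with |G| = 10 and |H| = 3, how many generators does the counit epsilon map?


The counit epsilon_K: F(U(K)) -> K of the Free-Forgetful adjunction
maps |K| generators of F(U(K)) into K. For K = G x H (the product group),
|G x H| = |G| * |H|.
Total generators mapped = 10 * 3 = 30.

30


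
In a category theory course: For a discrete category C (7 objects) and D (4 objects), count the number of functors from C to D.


A functor from a discrete category C to D is determined by
where each object maps. Each of the 7 objects of C can map
to any of the 4 objects of D independently.
Number of functors = 4^7 = 16384

16384


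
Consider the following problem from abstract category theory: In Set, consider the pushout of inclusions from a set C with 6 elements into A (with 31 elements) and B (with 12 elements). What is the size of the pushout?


The pushout A +_C B identifies the images of C in A and B.
|A +_C B| = |A| + |B| - |C| (for injections).
= 31 + 12 - 6 = 37

37


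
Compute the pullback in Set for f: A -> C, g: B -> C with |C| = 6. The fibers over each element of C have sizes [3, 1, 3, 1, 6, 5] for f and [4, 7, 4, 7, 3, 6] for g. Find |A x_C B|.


The pullback A x_C B consists of pairs (a, b) with f(a) = g(b).
For each element c in C, the fiber product has |f^-1(c)| * |g^-1(c)| elements.
Summing over C: 3 * 4 + 1 * 7 + 3 * 4 + 1 * 7 + 6 * 3 + 5 * 6
= 12 + 7 + 12 + 7 + 18 + 30 = 86

86


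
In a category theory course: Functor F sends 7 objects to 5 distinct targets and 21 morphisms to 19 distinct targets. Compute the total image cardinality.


The image of F consists of distinct objects and distinct morphisms.
|Im(F)| on objects = 5
|Im(F)| on morphisms = 19
Total image cardinality = 5 + 19 = 24

24


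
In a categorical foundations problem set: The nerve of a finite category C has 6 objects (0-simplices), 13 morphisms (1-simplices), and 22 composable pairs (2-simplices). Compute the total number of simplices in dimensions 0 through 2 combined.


The 2-skeleton of the nerve N(C) consists of simplices in dimensions 0, 1, 2:
  |N(C)_0| = 6 (objects)
  |N(C)_1| = 13 (morphisms)
  |N(C)_2| = 22 (composable pairs)
Total = 6 + 13 + 22 = 41

41


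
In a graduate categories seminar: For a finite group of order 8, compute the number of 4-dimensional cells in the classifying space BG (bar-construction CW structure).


In the bar-construction CW model of BG, the n-cells are indexed by
n-tuples [g_1|...|g_n] of non-identity elements of G (degenerate
simplices with some g_i = e do not contribute cells), so there are
(|G| - 1)^n n-cells.
For dim = 4 with |G| = 8:
cells = (8 - 1)^4 = 7^4 = 2401

2401


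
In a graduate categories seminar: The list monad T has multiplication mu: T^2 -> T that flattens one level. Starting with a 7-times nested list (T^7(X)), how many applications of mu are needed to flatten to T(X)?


Each application of mu: T^2 -> T removes one layer of nesting.
Starting at depth 7 (i.e., T^7(X)), we need to reach T(X).
Number of mu applications = 7 - 1 = 6

6


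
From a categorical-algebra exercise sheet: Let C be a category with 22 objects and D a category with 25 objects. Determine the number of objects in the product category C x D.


The product category C x D has objects that are pairs (c, d).
Number of pairs = |Ob(C)| * |Ob(D)| = 22 * 25 = 550

550


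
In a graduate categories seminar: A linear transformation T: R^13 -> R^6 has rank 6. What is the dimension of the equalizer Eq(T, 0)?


The equalizer of f and the zero map is ker(f).
By the rank-nullity theorem: dim(ker(f)) = dim(domain) - rank(f).
dim(ker(f)) = 13 - 6 = 7

7


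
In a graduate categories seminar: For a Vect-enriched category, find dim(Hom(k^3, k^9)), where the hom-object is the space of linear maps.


In Vect-enriched categories, Hom(k^n, k^m) is the space of m x n matrices.
dim(Hom(k^3, k^9)) = 9 * 3 = 27

27


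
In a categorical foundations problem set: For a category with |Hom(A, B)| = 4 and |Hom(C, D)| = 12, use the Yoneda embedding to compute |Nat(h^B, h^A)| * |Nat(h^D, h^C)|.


By the Yoneda lemma, Nat(h^B, h^A) is isomorphic to Hom(A, B),
so |Nat(h^B, h^A)| = |Hom(A, B)| and |Nat(h^D, h^C)| = |Hom(C, D)|.
|Hom(A, B)| = 4, |Hom(C, D)| = 12.
|Nat(h^B, h^A) x Nat(h^D, h^C)| = 4 * 12 = 48

48


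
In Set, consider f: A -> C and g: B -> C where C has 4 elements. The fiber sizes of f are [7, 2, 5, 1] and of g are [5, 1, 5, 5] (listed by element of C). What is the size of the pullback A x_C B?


The pullback A x_C B consists of pairs (a, b) with f(a) = g(b).
For each element c in C, the fiber product has |f^-1(c)| * |g^-1(c)| elements.
Summing over C: 7 * 5 + 2 * 1 + 5 * 5 + 1 * 5
= 35 + 2 + 25 + 5 = 67

67


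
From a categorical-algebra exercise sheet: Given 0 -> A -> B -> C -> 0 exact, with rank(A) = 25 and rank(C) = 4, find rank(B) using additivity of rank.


For a short exact sequence 0 -> A -> B -> C -> 0,
rank is additive: rank(B) = rank(A) + rank(C).
rank(B) = 25 + 4 = 29

29


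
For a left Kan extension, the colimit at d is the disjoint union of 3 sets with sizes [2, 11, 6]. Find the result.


Pointwise, the left Kan extension (Lan_F H)(d) is the colimit, indexed
by the comma category (F downarrow d), of H composed with the
projection (F downarrow d) -> C. Here that colimit is given
as a coproduct (disjoint union) of sets, so its cardinality is the
sum of the sizes of the summands.
Coproduct of sets with sizes: 2 + 11 + 6
= 19

19


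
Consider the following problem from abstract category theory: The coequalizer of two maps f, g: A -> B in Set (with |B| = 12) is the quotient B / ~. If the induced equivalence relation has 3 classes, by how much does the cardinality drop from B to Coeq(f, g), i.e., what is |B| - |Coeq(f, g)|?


The coequalizer Coeq(f, g) = B / ~ has one element per equivalence class.
|B| = 12, |Coeq(f, g)| = 3.
|B| - |Coeq(f, g)| = 12 - 3 = 9.

9


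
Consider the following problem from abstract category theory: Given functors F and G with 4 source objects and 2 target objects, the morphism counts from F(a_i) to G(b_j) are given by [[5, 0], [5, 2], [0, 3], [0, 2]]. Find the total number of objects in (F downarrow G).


Objects of (F downarrow G) are triples (a, b, h: F(a)->G(b)).
The count equals the sum of all entries in the hom-matrix.
sum(row 0) = 5
sum(row 1) = 7
sum(row 2) = 3
sum(row 3) = 2
Grand total = 17

17


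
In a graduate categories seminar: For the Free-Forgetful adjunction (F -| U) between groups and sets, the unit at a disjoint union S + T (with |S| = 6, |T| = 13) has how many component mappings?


The unit eta_X: X -> U(F(X)) of the Free-Forgetful adjunction
maps each element of X to a generator of F(X). For X = S + T (disjoint
union in Set), |S + T| = |S| + |T|.
Total mappings = 6 + 13 = 19.

19


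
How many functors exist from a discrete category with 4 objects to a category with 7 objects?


A functor from a discrete category C to D is determined by
where each object maps. Each of the 4 objects of C can map
to any of the 7 objects of D independently.
Number of functors = 7^4 = 2401

2401


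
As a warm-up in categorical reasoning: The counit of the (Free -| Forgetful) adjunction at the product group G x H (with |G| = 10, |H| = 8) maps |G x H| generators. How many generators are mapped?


The counit epsilon_K: F(U(K)) -> K of the Free-Forgetful adjunction
maps |K| generators of F(U(K)) into K. For K = G x H (the product group),
|G x H| = |G| * |H|.
Total generators mapped = 10 * 8 = 80.

80


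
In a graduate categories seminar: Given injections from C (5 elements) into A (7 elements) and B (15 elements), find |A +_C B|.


The pushout A +_C B identifies the images of C in A and B.
|A +_C B| = |A| + |B| - |C| (for injections).
= 7 + 15 - 5 = 17

17


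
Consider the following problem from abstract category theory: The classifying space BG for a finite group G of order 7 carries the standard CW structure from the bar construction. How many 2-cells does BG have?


In the bar-construction CW model of BG, the n-cells are indexed by
n-tuples [g_1|...|g_n] of non-identity elements of G (degenerate
simplices with some g_i = e do not contribute cells), so there are
(|G| - 1)^n n-cells.
For dim = 2 with |G| = 7:
cells = (7 - 1)^2 = 6^2 = 36

36


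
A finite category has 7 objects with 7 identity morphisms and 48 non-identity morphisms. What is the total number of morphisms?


Each object has an identity morphism, giving 7 identities.
Adding the 48 non-identity morphisms:
Total = 7 + 48 = 55

55


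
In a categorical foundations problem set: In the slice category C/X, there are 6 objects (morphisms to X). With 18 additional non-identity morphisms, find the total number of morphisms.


In the slice category C/X, objects are morphisms to X.
Identity morphisms: 6 (one per object of C/X).
Non-identity morphisms: 18.
Total = 6 + 18 = 24

24


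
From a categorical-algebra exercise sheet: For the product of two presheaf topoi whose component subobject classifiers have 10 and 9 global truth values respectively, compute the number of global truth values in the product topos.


In a product of presheaf topoi E_1 x E_2, the subobject classifier
is Omega = Omega_1 x Omega_2 (componentwise), so
|Omega(top)| = |Omega_1(top_1)| * |Omega_2(top_2)|.
= 10 * 9 = 90.

90


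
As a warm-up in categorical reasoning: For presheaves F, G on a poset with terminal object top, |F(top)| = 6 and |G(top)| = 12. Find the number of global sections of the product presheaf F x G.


Global sections of a presheaf on a poset with terminal top satisfy
Gamma(H) ~ H(top). Presheaves admit pointwise products, so
(F x G)(top) = F(top) x G(top) (Cartesian product).
|Gamma(F x G)| = |F(top)| * |G(top)| = 6 * 12 = 72.

72


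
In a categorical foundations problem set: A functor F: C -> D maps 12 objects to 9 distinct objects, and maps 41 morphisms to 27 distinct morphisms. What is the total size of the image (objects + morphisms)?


The image of F consists of distinct objects and distinct morphisms.
|Im(F)| on objects = 9
|Im(F)| on morphisms = 27
Total image cardinality = 9 + 27 = 36

36


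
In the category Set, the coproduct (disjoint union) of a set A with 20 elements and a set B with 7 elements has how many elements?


In Set, the coproduct A + B is the disjoint union.
|A + B| = |A| + |B| = 20 + 7 = 27

27


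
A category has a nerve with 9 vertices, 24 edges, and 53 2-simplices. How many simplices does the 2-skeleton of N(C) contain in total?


The 2-skeleton of the nerve N(C) consists of simplices in dimensions 0, 1, 2:
  |N(C)_0| = 9 (objects)
  |N(C)_1| = 24 (morphisms)
  |N(C)_2| = 53 (composable pairs)
Total = 9 + 24 + 53 = 86

86


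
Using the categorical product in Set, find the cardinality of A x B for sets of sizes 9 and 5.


In Set, the product A x B is the Cartesian product.
By the universal property, |A x B| = |A| * |B|.
|A x B| = 9 * 5 = 45

45


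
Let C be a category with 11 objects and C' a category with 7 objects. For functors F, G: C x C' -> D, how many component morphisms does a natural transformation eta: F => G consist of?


A natural transformation eta: F => G assigns one component morphism per
object of the domain category.
The domain is the product category C x C', so
|Ob(C x C')| = |Ob(C)| * |Ob(C')| = 11 * 7 = 77.
Therefore eta has 77 component morphisms.

77


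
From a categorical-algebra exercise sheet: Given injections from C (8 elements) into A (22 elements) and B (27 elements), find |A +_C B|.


The pushout A +_C B identifies the images of C in A and B.
|A +_C B| = |A| + |B| - |C| (for injections).
= 22 + 27 - 8 = 41

41


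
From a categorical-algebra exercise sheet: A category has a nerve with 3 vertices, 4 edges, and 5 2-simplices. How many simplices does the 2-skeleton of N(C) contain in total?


The 2-skeleton of the nerve N(C) consists of simplices in dimensions 0, 1, 2:
  |N(C)_0| = 3 (objects)
  |N(C)_1| = 4 (morphisms)
  |N(C)_2| = 5 (composable pairs)
Total = 3 + 4 + 5 = 12

12


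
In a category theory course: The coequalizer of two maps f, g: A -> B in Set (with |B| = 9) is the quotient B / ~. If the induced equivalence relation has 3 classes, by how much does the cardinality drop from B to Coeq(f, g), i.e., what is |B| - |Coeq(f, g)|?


The coequalizer Coeq(f, g) = B / ~ has one element per equivalence class.
|B| = 9, |Coeq(f, g)| = 3.
|B| - |Coeq(f, g)| = 9 - 3 = 6.

6


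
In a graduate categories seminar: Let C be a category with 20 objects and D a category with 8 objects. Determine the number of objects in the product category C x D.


The product category C x D has objects that are pairs (c, d).
Number of pairs = |Ob(C)| * |Ob(D)| = 20 * 8 = 160

160
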